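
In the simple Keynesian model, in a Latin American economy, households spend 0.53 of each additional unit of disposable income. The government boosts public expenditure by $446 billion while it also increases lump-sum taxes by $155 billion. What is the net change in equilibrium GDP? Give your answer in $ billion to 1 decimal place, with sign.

Expenditure multiplier = 1/(1 − MPC) = 1/(1 − 0.53) = 1/0.47 ≈ 2.128.
ΔG contributes k·ΔG = (+$446 billion) / 0.47 ≈ +$948.9 billion.
ΔT of +$155 billion changes first-round spending by −c·ΔT = −$82.15 billion, contributing k·(−c·ΔT) = (−$82.15 billion) / 0.47 ≈ −$174.8 billion.
Net ΔY = k(ΔG − c·ΔT) = (+$363.85 billion) / 0.47 ≈ +$774.1 billion.

+$774.1 billion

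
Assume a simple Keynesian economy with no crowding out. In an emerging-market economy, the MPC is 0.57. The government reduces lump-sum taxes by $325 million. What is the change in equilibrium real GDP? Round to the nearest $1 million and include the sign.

A lump-sum tax change of −$325 million shifts disposable income by +$325 million; first-round consumption changes by −c × ΔT = −0.57 × (−$325 million) = +$185.25 million.
Expenditure multiplier = 1/(1 − MPC) = 1/(1 − 0.57) = 1/0.43 ≈ 2.326.
The tax multiplier is −c × k ≈ −1.326, so ΔY = k × (−c·ΔT) = (+$185.25 million) / 0.43 ≈ +$431 million.

+$431 million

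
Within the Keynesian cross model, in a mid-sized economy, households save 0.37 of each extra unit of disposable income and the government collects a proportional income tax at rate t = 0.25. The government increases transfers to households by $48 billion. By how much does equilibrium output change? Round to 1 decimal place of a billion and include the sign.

+$57.3 billion

MPC = 1 − MPS = 1 − 0.37 = 0.63.
The transfer change shifts disposable income by +$48 billion, so first-round consumption changes by c·ΔTR = 0.63 × (+$48 billion) = +$30.24 billion.
Expenditure multiplier = 1/(1 − c(1−t)) = 1/(1 − 0.63×0.75) = 1/0.5275 ≈ 1.896.
The transfer multiplier is c × k ≈ 1.194, so ΔY = k × (c·ΔTR) = (+$30.24 billion) / 0.5275 ≈ +$57.3 billion.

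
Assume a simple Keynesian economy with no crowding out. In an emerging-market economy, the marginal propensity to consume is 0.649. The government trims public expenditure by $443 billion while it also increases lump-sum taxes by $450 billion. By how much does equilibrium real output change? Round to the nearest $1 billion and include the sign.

−$2,094 billion

Expenditure multiplier = 1/(1 − MPC) = 1/(1 − 0.649) = 1/0.351 ≈ 2.849.
ΔG contributes k·ΔG = (−$443 billion) / 0.351 ≈ −$1,262.1 billion.
ΔT of +$450 billion changes first-round spending by −c·ΔT = −$292.05 billion, contributing k·(−c·ΔT) = (−$292.05 billion) / 0.351 ≈ −$832.1 billion.
Net ΔY = k(ΔG − c·ΔT) = (−$735.05 billion) / 0.351 ≈ −$2,094 billion.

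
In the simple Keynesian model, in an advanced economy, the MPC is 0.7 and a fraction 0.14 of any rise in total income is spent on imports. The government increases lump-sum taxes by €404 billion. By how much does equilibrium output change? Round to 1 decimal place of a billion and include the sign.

A lump-sum tax change of +€404 billion shifts disposable income by −€404 billion; first-round consumption changes by −c × ΔT = −0.7 × (+€404 billion) = −€282.8 billion.
Expenditure multiplier = 1/(1 − c + m) = 1/(1 − 0.7 + 0.14) = 1/0.44 ≈ 2.273.
The tax multiplier is −c × k ≈ −1.591, so ΔY = k × (−c·ΔT) = (−€282.8 billion) / 0.44 ≈ −€642.7 billion.

−€642.7 billion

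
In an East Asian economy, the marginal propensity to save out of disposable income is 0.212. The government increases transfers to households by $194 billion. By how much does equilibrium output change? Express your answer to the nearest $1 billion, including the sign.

+$721 billion

MPC = 1 − MPS = 1 − 0.212 = 0.788.
The transfer change shifts disposable income by +$194 billion, so first-round consumption changes by c·ΔTR = 0.788 × (+$194 billion) = +$152.872 billion.
Expenditure multiplier = 1/(1 − MPC) = 1/(1 − 0.788) = 1/0.212 ≈ 4.717.
The transfer multiplier is c × k ≈ 3.717, so ΔY = k × (c·ΔTR) = (+$152.872 billion) / 0.212 ≈ +$721 billion.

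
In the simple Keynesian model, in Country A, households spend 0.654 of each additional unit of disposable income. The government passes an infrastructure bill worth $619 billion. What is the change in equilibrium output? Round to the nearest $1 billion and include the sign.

Government-spending multiplier = 1/(1 − MPC) = 1/(1 − 0.654) = 1/0.346 ≈ 2.89.
ΔY = k × ΔG = (+$619 billion) / 0.346 ≈ +$1,789 billion.

+$1,789 billion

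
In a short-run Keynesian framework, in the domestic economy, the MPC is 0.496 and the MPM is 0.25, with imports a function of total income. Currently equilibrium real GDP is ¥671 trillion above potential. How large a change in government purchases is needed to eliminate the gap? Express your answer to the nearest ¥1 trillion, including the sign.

Spending multiplier = 1/(1 − c + m) = 1/(1 − 0.496 + 0.25) = 1/0.754 ≈ 1.326.
Need ΔY = −¥671 trillion, so ΔG = ΔY/k = (−¥671 trillion) × 0.754 ≈ −¥506 trillion.
The government should cut government purchases by ¥506 trillion.

−¥506 trillion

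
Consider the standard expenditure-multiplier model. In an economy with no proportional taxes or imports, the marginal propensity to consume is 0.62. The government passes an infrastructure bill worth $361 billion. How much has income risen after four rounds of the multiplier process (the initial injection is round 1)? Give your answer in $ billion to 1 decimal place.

$809.6 billion

Round 1 adds ΔG = $361 billion; each later round is MPC = 0.62 times the previous.
After 4 rounds: 361 + 223.82 + 138.7684 + 86.036408 = ΔG·(1 − c^4)/(1 − c) = 361 × (1 − 0.14776336)/0.38 ≈ $809.6 billion.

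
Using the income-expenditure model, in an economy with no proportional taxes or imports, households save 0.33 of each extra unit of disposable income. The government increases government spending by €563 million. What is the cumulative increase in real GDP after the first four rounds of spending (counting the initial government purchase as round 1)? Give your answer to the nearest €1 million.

€1,362 million

MPC = 1 − MPS = 1 − 0.33 = 0.67.
Round 1 adds ΔG = €563 million; each later round is MPC = 0.67 times the previous.
After 4 rounds: 563 + 377.21 + 252.7307 + 169.329569 = ΔG·(1 − c^4)/(1 − c) = 563 × (1 − 0.20151121)/0.33 ≈ €1,362 million.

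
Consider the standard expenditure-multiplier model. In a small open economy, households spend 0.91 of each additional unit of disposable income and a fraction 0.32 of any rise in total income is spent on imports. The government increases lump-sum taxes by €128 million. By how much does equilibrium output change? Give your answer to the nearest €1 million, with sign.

−€284 million

A lump-sum tax change of +€128 million shifts disposable income by −€128 million; first-round consumption changes by −c × ΔT = −0.91 × (+€128 million) = −€116.48 million.
Expenditure multiplier = 1/(1 − c + m) = 1/(1 − 0.91 + 0.32) = 1/0.41 ≈ 2.439.
The tax multiplier is −c × k ≈ −2.22, so ΔY = k × (−c·ΔT) = (−€116.48 million) / 0.41 ≈ −€284 million.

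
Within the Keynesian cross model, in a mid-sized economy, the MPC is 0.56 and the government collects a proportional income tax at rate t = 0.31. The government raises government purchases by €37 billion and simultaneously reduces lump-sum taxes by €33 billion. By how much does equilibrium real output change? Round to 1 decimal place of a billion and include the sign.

+€90.4 billion

Expenditure multiplier = 1/(1 − c(1−t)) = 1/(1 − 0.56×0.69) = 1/0.6136 ≈ 1.63.
ΔG contributes k·ΔG = (+€37 billion) / 0.6136 ≈ +€60.3 billion.
ΔT of −€33 billion changes first-round spending by −c·ΔT = +€18.48 billion, contributing k·(−c·ΔT) = (+€18.48 billion) / 0.6136 ≈ +€30.1 billion.
Net ΔY = k(ΔG − c·ΔT) = (+€55.48 billion) / 0.6136 ≈ +€90.4 billion.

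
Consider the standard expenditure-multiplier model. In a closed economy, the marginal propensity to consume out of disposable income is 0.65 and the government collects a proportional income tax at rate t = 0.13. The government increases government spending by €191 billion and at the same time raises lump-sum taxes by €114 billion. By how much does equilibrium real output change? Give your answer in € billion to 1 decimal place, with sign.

+€269.0 billion

Expenditure multiplier = 1/(1 − c(1−t)) = 1/(1 − 0.65×0.87) = 1/0.4345 ≈ 2.301.
ΔG contributes k·ΔG = (+€191 billion) / 0.4345 ≈ +€439.6 billion.
ΔT of +€114 billion changes first-round spending by −c·ΔT = −€74.1 billion, contributing k·(−c·ΔT) = (−€74.1 billion) / 0.4345 ≈ −€170.5 billion.
Net ΔY = k(ΔG − c·ΔT) = (+€116.9 billion) / 0.4345 ≈ +€269 billion.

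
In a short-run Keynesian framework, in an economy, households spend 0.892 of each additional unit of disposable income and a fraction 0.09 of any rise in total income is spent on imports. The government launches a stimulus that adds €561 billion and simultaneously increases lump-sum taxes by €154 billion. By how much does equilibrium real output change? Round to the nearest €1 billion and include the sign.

Expenditure multiplier = 1/(1 − c + m) = 1/(1 − 0.892 + 0.09) = 1/0.198 ≈ 5.051.
ΔG contributes k·ΔG = (+€561 billion) / 0.198 ≈ +€2,833.3 billion.
ΔT of +€154 billion changes first-round spending by −c·ΔT = −€137.368 billion, contributing k·(−c·ΔT) = (−€137.368 billion) / 0.198 ≈ −€693.8 billion.
Net ΔY = k(ΔG − c·ΔT) = (+€423.632 billion) / 0.198 ≈ +€2,140 billion.

+€2,140 billion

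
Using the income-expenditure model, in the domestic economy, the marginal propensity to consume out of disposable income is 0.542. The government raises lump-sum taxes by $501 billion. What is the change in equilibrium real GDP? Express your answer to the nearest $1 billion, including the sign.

A lump-sum tax change of +$501 billion shifts disposable income by −$501 billion; first-round consumption changes by −c × ΔT = −0.542 × (+$501 billion) = −$271.542 billion.
Expenditure multiplier = 1/(1 − MPC) = 1/(1 − 0.542) = 1/0.458 ≈ 2.183.
The tax multiplier is −c × k ≈ −1.183, so ΔY = k × (−c·ΔT) = (−$271.542 billion) / 0.458 ≈ −$593 billion.

−$593 billion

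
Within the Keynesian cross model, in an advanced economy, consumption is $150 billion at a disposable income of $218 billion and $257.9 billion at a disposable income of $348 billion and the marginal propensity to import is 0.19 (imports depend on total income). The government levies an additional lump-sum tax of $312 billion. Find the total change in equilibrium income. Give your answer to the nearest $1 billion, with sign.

MPC = ΔC/ΔYd = (257.9 − 150)/(348 − 218) = 107.9/130 = 0.83.
A lump-sum tax change of +$312 billion shifts disposable income by −$312 billion; first-round consumption changes by −c × ΔT = −0.83 × (+$312 billion) = −$258.96 billion.
Expenditure multiplier = 1/(1 − c + m) = 1/(1 − 0.83 + 0.19) = 1/0.36 ≈ 2.778.
The tax multiplier is −c × k ≈ −2.306, so ΔY = k × (−c·ΔT) = (−$258.96 billion) / 0.36 ≈ −$719 billion.

−$719 billion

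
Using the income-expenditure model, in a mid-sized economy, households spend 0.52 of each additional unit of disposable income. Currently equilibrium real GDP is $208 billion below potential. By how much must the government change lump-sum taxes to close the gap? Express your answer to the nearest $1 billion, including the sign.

−$192 billion

Spending multiplier = 1/(1 − MPC) = 1/(1 − 0.52) = 1/0.48 ≈ 2.083.
Tax multiplier = −c·k = −0.52/0.48 ≈ −1.083. Need ΔY = +$208 billion, so ΔT = ΔY/(−c·k) = −(+$208 billion) × 0.48 / 0.52 = −$192 billion.
The government should cut lump-sum taxes by $192 billion.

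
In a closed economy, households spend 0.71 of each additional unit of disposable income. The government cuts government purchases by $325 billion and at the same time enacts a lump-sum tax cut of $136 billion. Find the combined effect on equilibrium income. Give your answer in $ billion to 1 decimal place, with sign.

−$787.7 billion

Expenditure multiplier = 1/(1 − MPC) = 1/(1 − 0.71) = 1/0.29 ≈ 3.448.
ΔG contributes k·ΔG = (−$325 billion) / 0.29 ≈ −$1,120.7 billion.
ΔT of −$136 billion changes first-round spending by −c·ΔT = +$96.56 billion, contributing k·(−c·ΔT) = (+$96.56 billion) / 0.29 ≈ +$333 billion.
Net ΔY = k(ΔG − c·ΔT) = (−$228.44 billion) / 0.29 ≈ −$787.7 billion.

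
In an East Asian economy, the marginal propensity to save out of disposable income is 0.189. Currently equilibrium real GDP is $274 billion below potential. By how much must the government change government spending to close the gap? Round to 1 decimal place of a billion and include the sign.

MPC = 1 − MPS = 1 − 0.189 = 0.811.
Spending multiplier = 1/(1 − MPC) = 1/(1 − 0.811) = 1/0.189 ≈ 5.291.
Need ΔY = +$274 billion, so ΔG = ΔY/k = (+$274 billion) × 0.189 ≈ +$51.8 billion.
The government should increase government spending by $51.8 billion.

+$51.8 billion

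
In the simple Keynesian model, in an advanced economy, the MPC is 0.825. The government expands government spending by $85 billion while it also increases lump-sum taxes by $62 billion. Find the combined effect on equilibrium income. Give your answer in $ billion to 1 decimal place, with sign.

Expenditure multiplier = 1/(1 − MPC) = 1/(1 − 0.825) = 1/0.175 ≈ 5.714.
ΔG contributes k·ΔG = (+$85 billion) / 0.175 ≈ +$485.7 billion.
ΔT of +$62 billion changes first-round spending by −c·ΔT = −$51.15 billion, contributing k·(−c·ΔT) = (−$51.15 billion) / 0.175 ≈ −$292.3 billion.
Net ΔY = k(ΔG − c·ΔT) = (+$33.85 billion) / 0.175 ≈ +$193.4 billion.

+$193.4 billion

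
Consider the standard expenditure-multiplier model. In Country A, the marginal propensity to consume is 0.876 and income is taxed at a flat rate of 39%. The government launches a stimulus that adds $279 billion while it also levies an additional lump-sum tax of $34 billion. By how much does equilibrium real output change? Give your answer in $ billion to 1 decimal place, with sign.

Expenditure multiplier = 1/(1 − c(1−t)) = 1/(1 − 0.876×0.61) = 1/0.46564 ≈ 2.148.
ΔG contributes k·ΔG = (+$279 billion) / 0.46564 ≈ +$599.2 billion.
ΔT of +$34 billion changes first-round spending by −c·ΔT = −$29.784 billion, contributing k·(−c·ΔT) = (−$29.784 billion) / 0.46564 ≈ −$64 billion.
Net ΔY = k(ΔG − c·ΔT) = (+$249.216 billion) / 0.46564 ≈ +$535.2 billion.

+$535.2 billion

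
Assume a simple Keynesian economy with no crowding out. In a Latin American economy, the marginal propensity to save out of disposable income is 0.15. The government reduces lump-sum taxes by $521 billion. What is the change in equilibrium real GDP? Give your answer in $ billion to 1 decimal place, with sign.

+$2,952.3 billion

MPC = 1 − MPS = 1 − 0.15 = 0.85.
A lump-sum tax change of −$521 billion shifts disposable income by +$521 billion; first-round consumption changes by −c × ΔT = −0.85 × (−$521 billion) = +$442.85 billion.
Expenditure multiplier = 1/(1 − MPC) = 1/(1 − 0.85) = 1/0.15 ≈ 6.667.
The tax multiplier is −c × k ≈ −5.667, so ΔY = k × (−c·ΔT) = (+$442.85 billion) / 0.15 ≈ +$2,952.3 billion.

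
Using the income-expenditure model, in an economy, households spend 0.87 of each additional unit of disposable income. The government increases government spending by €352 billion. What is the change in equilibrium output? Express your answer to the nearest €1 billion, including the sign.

Spending multiplier = 1/(1 − MPC) = 1/(1 − 0.87) = 1/0.13 ≈ 7.692.
ΔY = k × ΔG = (+€352 billion) / 0.13 ≈ +€2,708 billion.

+€2,708 billion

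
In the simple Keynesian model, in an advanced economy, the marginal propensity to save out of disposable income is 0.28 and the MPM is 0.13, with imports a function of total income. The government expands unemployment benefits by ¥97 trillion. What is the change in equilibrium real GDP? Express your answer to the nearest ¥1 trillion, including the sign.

+¥170 trillion

MPC = 1 − MPS = 1 − 0.28 = 0.72.
The transfer change shifts disposable income by +¥97 trillion, so first-round consumption changes by c·ΔTR = 0.72 × (+¥97 trillion) = +¥69.84 trillion.
Expenditure multiplier = 1/(1 − c + m) = 1/(1 − 0.72 + 0.13) = 1/0.41 ≈ 2.439.
The transfer multiplier is c × k ≈ 1.756, so ΔY = k × (c·ΔTR) = (+¥69.84 trillion) / 0.41 ≈ +¥170 trillion.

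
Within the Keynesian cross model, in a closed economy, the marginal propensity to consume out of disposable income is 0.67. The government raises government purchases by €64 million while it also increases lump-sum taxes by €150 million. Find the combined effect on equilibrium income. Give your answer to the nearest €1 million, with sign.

Expenditure multiplier = 1/(1 − MPC) = 1/(1 − 0.67) = 1/0.33 ≈ 3.03.
ΔG contributes k·ΔG = (+€64 million) / 0.33 ≈ +€193.9 million.
ΔT of +€150 million changes first-round spending by −c·ΔT = −€100.5 million, contributing k·(−c·ΔT) = (−€100.5 million) / 0.33 ≈ −€304.5 million.
Net ΔY = k(ΔG − c·ΔT) = (−€36.5 million) / 0.33 ≈ −€111 million.

−€111 million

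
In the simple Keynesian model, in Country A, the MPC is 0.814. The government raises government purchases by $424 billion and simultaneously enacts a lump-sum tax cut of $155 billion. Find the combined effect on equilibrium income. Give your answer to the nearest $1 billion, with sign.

Expenditure multiplier = 1/(1 − MPC) = 1/(1 − 0.814) = 1/0.186 ≈ 5.376.
ΔG contributes k·ΔG = (+$424 billion) / 0.186 ≈ +$2,279.6 billion.
ΔT of −$155 billion changes first-round spending by −c·ΔT = +$126.17 billion, contributing k·(−c·ΔT) = (+$126.17 billion) / 0.186 ≈ +$678.3 billion.
Net ΔY = k(ΔG − c·ΔT) = (+$550.17 billion) / 0.186 ≈ +$2,958 billion.

+$2,958 billion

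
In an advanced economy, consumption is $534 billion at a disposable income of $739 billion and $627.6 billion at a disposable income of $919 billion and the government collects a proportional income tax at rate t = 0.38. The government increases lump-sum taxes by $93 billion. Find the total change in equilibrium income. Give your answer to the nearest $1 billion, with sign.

−$71 billion

MPC = ΔC/ΔYd = (627.6 − 534)/(919 − 739) = 93.6/180 = 0.52.
A lump-sum tax change of +$93 billion shifts disposable income by −$93 billion; first-round consumption changes by −c × ΔT = −0.52 × (+$93 billion) = −$48.36 billion.
Expenditure multiplier = 1/(1 − c(1−t)) = 1/(1 − 0.52×0.62) = 1/0.6776 ≈ 1.476.
The tax multiplier is −c × k ≈ −0.767, so ΔY = k × (−c·ΔT) = (−$48.36 billion) / 0.6776 ≈ −$71 billion.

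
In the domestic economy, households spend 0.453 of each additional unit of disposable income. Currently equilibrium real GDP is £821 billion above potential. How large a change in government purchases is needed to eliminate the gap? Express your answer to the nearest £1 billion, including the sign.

−£449 billion

Spending multiplier = 1/(1 − MPC) = 1/(1 − 0.453) = 1/0.547 ≈ 1.828.
Need ΔY = −£821 billion, so ΔG = ΔY/k = (−£821 billion) × 0.547 ≈ −£449 billion.
The government should cut government purchases by £449 billion.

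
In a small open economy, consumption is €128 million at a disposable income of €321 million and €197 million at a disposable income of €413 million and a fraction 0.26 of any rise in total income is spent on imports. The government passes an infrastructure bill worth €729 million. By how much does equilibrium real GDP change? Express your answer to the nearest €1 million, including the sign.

+€1,429 million

MPC = ΔC/ΔYd = (197 − 128)/(413 − 321) = 69/92 = 0.75.
Expenditure multiplier = 1/(1 − c + m) = 1/(1 − 0.75 + 0.26) = 1/0.51 ≈ 1.961.
ΔY = k × ΔG = (+€729 million) / 0.51 ≈ +€1,429 million.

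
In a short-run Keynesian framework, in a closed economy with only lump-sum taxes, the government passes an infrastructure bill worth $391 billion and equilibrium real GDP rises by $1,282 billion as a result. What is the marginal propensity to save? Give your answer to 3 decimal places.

Implied spending multiplier k = ΔY/ΔG = 1,282/391 ≈ 3.2788.
Since k = 1/(1 − MPC), MPC = 1 − 1/k = 1 − ΔG/ΔY = 1 − 391/1,282 ≈ 0.695.
MPS = 1 − MPC = 0.305.

0.305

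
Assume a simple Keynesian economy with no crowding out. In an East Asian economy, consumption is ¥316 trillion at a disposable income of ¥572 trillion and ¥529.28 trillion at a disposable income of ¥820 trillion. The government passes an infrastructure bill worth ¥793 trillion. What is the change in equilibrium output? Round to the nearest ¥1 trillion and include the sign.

+¥5,664 trillion

MPC = ΔC/ΔYd = (529.28 − 316)/(820 − 572) = 213.28/248 = 0.86.
Government-spending multiplier = 1/(1 − MPC) = 1/(1 − 0.86) = 1/0.14 ≈ 7.143.
ΔY = k × ΔG = (+¥793 trillion) / 0.14 ≈ +¥5,664 trillion.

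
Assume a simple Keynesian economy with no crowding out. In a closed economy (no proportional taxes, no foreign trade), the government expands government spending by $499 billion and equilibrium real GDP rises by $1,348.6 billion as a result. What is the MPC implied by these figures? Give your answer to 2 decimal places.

0.63

Implied spending multiplier k = ΔY/ΔG = 1,348.6/499 ≈ 2.7026.
Since k = 1/(1 − MPC), MPC = 1 − 1/k = 1 − ΔG/ΔY = 1 − 499/1,348.6 ≈ 0.63.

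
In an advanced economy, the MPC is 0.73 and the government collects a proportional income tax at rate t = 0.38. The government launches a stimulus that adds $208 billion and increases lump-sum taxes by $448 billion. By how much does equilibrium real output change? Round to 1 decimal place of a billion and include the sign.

Expenditure multiplier = 1/(1 − c(1−t)) = 1/(1 − 0.73×0.62) = 1/0.5474 ≈ 1.827.
ΔG contributes k·ΔG = (+$208 billion) / 0.5474 ≈ +$380 billion.
ΔT of +$448 billion changes first-round spending by −c·ΔT = −$327.04 billion, contributing k·(−c·ΔT) = (−$327.04 billion) / 0.5474 ≈ −$597.4 billion.
Net ΔY = k(ΔG − c·ΔT) = (−$119.04 billion) / 0.5474 ≈ −$217.5 billion.

−$217.5 billion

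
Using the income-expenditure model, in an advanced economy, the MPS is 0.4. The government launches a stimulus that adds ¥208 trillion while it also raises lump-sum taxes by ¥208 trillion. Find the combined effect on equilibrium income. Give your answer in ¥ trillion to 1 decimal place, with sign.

+¥208.0 trillion

MPC = 1 − MPS = 1 − 0.4 = 0.6.
Expenditure multiplier = 1/(1 − MPC) = 1/(1 − 0.6) = 1/0.4 = 2.5.
ΔG contributes k·ΔG = (+¥208 trillion) / 0.4 = +¥520 trillion.
ΔT of +¥208 trillion changes first-round spending by −c·ΔT = −¥124.8 trillion, contributing k·(−c·ΔT) = (−¥124.8 trillion) / 0.4 = −¥312 trillion.
With ΔG = ΔT and no other leakages, the balanced-budget multiplier is 1, so ΔY = ΔG = +¥208 trillion.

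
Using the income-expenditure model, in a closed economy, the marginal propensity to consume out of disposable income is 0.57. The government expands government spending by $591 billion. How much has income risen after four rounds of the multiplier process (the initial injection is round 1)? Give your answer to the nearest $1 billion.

$1,229 billion

Round 1 adds ΔG = $591 billion; each later round is MPC = 0.57 times the previous.
After 4 rounds: 591 + 336.87 + 192.0159 + 109.449063 = ΔG·(1 − c^4)/(1 − c) = 591 × (1 − 0.10556001)/0.43 ≈ $1,229 billion.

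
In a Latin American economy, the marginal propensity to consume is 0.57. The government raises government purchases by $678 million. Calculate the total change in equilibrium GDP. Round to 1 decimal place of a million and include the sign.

Spending multiplier = 1/(1 − MPC) = 1/(1 − 0.57) = 1/0.43 ≈ 2.326.
ΔY = k × ΔG = (+$678 million) / 0.43 ≈ +$1,576.7 million.

+$1,576.7 million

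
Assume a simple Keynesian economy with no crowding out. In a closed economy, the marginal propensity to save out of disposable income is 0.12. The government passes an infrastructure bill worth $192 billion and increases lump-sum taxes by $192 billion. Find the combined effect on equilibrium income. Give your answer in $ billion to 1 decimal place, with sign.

MPC = 1 − MPS = 1 − 0.12 = 0.88.
Expenditure multiplier = 1/(1 − MPC) = 1/(1 − 0.88) = 1/0.12 ≈ 8.333.
ΔG contributes k·ΔG = (+$192 billion) / 0.12 = +$1,600 billion.
ΔT of +$192 billion changes first-round spending by −c·ΔT = −$168.96 billion, contributing k·(−c·ΔT) = (−$168.96 billion) / 0.12 = −$1,408 billion.
With ΔG = ΔT and no other leakages, the balanced-budget multiplier is 1, so ΔY = ΔG = +$192 billion.

+$192.0 billion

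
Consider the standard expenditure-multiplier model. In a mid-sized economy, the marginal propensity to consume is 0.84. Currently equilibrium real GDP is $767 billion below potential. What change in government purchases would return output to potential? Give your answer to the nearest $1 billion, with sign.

+$123 billion

Spending multiplier = 1/(1 − MPC) = 1/(1 − 0.84) = 1/0.16 = 6.25.
Need ΔY = +$767 billion, so ΔG = ΔY/k = (+$767 billion) × 0.16 ≈ +$123 billion.
The government should increase government purchases by $123 billion.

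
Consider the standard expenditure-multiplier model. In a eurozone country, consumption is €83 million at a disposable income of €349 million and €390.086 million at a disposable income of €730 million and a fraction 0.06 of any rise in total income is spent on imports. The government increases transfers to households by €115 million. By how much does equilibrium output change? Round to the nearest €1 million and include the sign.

MPC = ΔC/ΔYd = (390.086 − 83)/(730 − 349) = 307.086/381 = 0.806.
The transfer change shifts disposable income by +€115 million, so first-round consumption changes by c·ΔTR = 0.806 × (+€115 million) = +€92.69 million.
Expenditure multiplier = 1/(1 − c + m) = 1/(1 − 0.806 + 0.06) = 1/0.254 ≈ 3.937.
The transfer multiplier is c × k ≈ 3.173, so ΔY = k × (c·ΔTR) = (+€92.69 million) / 0.254 ≈ +€365 million.

+€365 million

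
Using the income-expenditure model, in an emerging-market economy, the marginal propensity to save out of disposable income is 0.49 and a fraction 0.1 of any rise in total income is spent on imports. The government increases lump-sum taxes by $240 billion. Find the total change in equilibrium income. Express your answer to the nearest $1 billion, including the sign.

MPC = 1 − MPS = 1 − 0.49 = 0.51.
A lump-sum tax change of +$240 billion shifts disposable income by −$240 billion; first-round consumption changes by −c × ΔT = −0.51 × (+$240 billion) = −$122.4 billion.
Expenditure multiplier = 1/(1 − c + m) = 1/(1 − 0.51 + 0.1) = 1/0.59 ≈ 1.695.
The tax multiplier is −c × k ≈ −0.864, so ΔY = k × (−c·ΔT) = (−$122.4 billion) / 0.59 ≈ −$207 billion.

−$207 billion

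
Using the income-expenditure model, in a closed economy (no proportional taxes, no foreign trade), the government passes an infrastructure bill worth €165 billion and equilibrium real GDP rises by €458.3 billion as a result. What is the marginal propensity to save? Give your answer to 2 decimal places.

0.36

Implied spending multiplier k = ΔY/ΔG = 458.3/165 ≈ 2.7776.
Since k = 1/(1 − MPC), MPC = 1 − 1/k = 1 − ΔG/ΔY = 1 − 165/458.3 ≈ 0.64.
MPS = 1 − MPC = 0.36.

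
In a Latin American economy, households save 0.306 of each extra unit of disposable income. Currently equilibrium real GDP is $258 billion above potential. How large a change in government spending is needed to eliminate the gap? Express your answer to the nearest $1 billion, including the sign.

−$79 billion

MPC = 1 − MPS = 1 − 0.306 = 0.694.
Spending multiplier = 1/(1 − MPC) = 1/(1 − 0.694) = 1/0.306 ≈ 3.268.
Need ΔY = −$258 billion, so ΔG = ΔY/k = (−$258 billion) × 0.306 ≈ −$79 billion.
The government should cut government spending by $79 billion.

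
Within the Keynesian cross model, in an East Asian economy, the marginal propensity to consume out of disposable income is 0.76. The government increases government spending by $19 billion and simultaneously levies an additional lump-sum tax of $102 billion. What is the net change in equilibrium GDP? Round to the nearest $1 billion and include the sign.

−$244 billion

Expenditure multiplier = 1/(1 − MPC) = 1/(1 − 0.76) = 1/0.24 ≈ 4.167.
ΔG contributes k·ΔG = (+$19 billion) / 0.24 ≈ +$79.2 billion.
ΔT of +$102 billion changes first-round spending by −c·ΔT = −$77.52 billion, contributing k·(−c·ΔT) = (−$77.52 billion) / 0.24 = −$323 billion.
Net ΔY = k(ΔG − c·ΔT) = (−$58.52 billion) / 0.24 ≈ −$244 billion.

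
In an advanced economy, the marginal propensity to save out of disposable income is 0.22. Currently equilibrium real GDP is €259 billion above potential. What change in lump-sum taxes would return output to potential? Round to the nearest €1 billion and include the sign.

MPC = 1 − MPS = 1 − 0.22 = 0.78.
Spending multiplier = 1/(1 − MPC) = 1/(1 − 0.78) = 1/0.22 ≈ 4.545.
Tax multiplier = −c·k = −0.78/0.22 ≈ −3.545. Need ΔY = −€259 billion, so ΔT = ΔY/(−c·k) = −(−€259 billion) × 0.22 / 0.78 ≈ +€73 billion.
The government should raise lump-sum taxes by €73 billion.

+€73 billion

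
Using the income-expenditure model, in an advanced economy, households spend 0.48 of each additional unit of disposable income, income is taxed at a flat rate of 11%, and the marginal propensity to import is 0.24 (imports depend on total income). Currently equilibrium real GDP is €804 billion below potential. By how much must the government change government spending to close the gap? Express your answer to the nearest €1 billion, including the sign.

+€653 billion

Spending multiplier = 1/(1 − c(1−t) + m) = 1/(1 − 0.48×0.89 + 0.24) = 1/0.8128 ≈ 1.23.
Need ΔY = +€804 billion, so ΔG = ΔY/k = (+€804 billion) × 0.8128 ≈ +€653 billion.
The government should increase government spending by €653 billion.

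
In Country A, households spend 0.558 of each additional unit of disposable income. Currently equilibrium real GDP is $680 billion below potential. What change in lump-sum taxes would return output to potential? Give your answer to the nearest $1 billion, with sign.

Spending multiplier = 1/(1 − MPC) = 1/(1 − 0.558) = 1/0.442 ≈ 2.262.
Tax multiplier = −c·k = −0.558/0.442 ≈ −1.262. Need ΔY = +$680 billion, so ΔT = ΔY/(−c·k) = −(+$680 billion) × 0.442 / 0.558 ≈ −$539 billion.
The government should cut lump-sum taxes by $539 billion.

−$539 billion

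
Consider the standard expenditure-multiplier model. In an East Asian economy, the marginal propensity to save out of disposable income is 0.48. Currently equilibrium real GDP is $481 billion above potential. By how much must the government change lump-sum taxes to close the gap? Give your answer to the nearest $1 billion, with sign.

MPC = 1 − MPS = 1 − 0.48 = 0.52.
Spending multiplier = 1/(1 − MPC) = 1/(1 − 0.52) = 1/0.48 ≈ 2.083.
Tax multiplier = −c·k = −0.52/0.48 ≈ −1.083. Need ΔY = −$481 billion, so ΔT = ΔY/(−c·k) = −(−$481 billion) × 0.48 / 0.52 = +$444 billion.
The government should raise lump-sum taxes by $444 billion.

+$444 billion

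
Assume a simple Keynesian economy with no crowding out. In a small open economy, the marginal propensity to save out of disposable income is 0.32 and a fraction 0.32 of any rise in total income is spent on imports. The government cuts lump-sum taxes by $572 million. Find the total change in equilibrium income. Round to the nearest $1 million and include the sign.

MPC = 1 − MPS = 1 − 0.32 = 0.68.
A lump-sum tax change of −$572 million shifts disposable income by +$572 million; first-round consumption changes by −c × ΔT = −0.68 × (−$572 million) = +$388.96 million.
Expenditure multiplier = 1/(1 − c + m) = 1/(1 − 0.68 + 0.32) = 1/0.64 ≈ 1.563.
The tax multiplier is −c × k ≈ −1.063, so ΔY = k × (−c·ΔT) = (+$388.96 million) / 0.64 ≈ +$608 million.

+$608 million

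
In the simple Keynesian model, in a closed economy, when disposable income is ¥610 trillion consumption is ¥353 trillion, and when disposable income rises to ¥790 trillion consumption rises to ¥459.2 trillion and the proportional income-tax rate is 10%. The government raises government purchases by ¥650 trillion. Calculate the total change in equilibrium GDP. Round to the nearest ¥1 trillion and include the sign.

+¥1,386 trillion

MPC = ΔC/ΔYd = (459.2 − 353)/(790 − 610) = 106.2/180 = 0.59.
Government-spending multiplier = 1/(1 − c(1−t)) = 1/(1 − 0.59×0.9) = 1/0.469 ≈ 2.132.
ΔY = k × ΔG = (+¥650 trillion) / 0.469 ≈ +¥1,386 trillion.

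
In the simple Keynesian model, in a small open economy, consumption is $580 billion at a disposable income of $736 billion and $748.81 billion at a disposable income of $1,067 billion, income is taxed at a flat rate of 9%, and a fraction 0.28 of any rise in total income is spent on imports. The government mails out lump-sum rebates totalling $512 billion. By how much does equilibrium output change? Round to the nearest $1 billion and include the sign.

MPC = ΔC/ΔYd = (748.81 − 580)/(1,067 − 736) = 168.81/331 = 0.51.
A lump-sum tax change of −$512 billion shifts disposable income by +$512 billion; first-round consumption changes by −c × ΔT = −0.51 × (−$512 billion) = +$261.12 billion.
Expenditure multiplier = 1/(1 − c(1−t) + m) = 1/(1 − 0.51×0.91 + 0.28) = 1/0.8159 ≈ 1.226.
The tax multiplier is −c × k ≈ −0.625, so ΔY = k × (−c·ΔT) = (+$261.12 billion) / 0.8159 ≈ +$320 billion.

+$320 billion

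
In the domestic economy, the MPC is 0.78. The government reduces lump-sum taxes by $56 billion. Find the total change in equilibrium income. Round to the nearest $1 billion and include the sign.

+$199 billion

A lump-sum tax change of −$56 billion shifts disposable income by +$56 billion; first-round consumption changes by −c × ΔT = −0.78 × (−$56 billion) = +$43.68 billion.
Expenditure multiplier = 1/(1 − MPC) = 1/(1 − 0.78) = 1/0.22 ≈ 4.545.
The tax multiplier is −c × k ≈ −3.545, so ΔY = k × (−c·ΔT) = (+$43.68 billion) / 0.22 ≈ +$199 billion.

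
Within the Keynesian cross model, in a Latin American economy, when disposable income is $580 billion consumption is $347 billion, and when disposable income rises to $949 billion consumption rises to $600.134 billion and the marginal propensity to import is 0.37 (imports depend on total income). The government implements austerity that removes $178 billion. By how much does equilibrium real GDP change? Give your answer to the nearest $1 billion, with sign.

MPC = ΔC/ΔYd = (600.134 − 347)/(949 − 580) = 253.134/369 = 0.686.
Government-spending multiplier = 1/(1 − c + m) = 1/(1 − 0.686 + 0.37) = 1/0.684 ≈ 1.462.
ΔY = k × ΔG = (−$178 billion) / 0.684 ≈ −$260 billion.

−$260 billion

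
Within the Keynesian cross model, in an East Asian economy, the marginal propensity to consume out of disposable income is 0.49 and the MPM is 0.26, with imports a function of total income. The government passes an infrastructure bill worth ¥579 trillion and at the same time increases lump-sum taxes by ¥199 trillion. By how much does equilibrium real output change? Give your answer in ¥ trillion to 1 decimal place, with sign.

Expenditure multiplier = 1/(1 − c + m) = 1/(1 − 0.49 + 0.26) = 1/0.77 ≈ 1.299.
ΔG contributes k·ΔG = (+¥579 trillion) / 0.77 ≈ +¥751.9 trillion.
ΔT of +¥199 trillion changes first-round spending by −c·ΔT = −¥97.51 trillion, contributing k·(−c·ΔT) = (−¥97.51 trillion) / 0.77 ≈ −¥126.6 trillion.
Net ΔY = k(ΔG − c·ΔT) = (+¥481.49 trillion) / 0.77 ≈ +¥625.3 trillion.

+¥625.3 trillion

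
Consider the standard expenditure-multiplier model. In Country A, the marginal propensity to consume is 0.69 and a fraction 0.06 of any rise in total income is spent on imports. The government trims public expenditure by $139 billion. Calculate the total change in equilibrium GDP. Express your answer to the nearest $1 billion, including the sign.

Expenditure multiplier = 1/(1 − c + m) = 1/(1 − 0.69 + 0.06) = 1/0.37 ≈ 2.703.
ΔY = k × ΔG = (−$139 billion) / 0.37 ≈ −$376 billion.

−$376 billion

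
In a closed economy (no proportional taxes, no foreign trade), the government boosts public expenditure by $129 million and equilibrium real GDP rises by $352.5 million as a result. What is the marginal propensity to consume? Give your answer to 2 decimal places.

0.63

Implied spending multiplier k = ΔY/ΔG = 352.5/129 ≈ 2.7326.
Since k = 1/(1 − MPC), MPC = 1 − 1/k = 1 − ΔG/ΔY = 1 − 129/352.5 ≈ 0.63.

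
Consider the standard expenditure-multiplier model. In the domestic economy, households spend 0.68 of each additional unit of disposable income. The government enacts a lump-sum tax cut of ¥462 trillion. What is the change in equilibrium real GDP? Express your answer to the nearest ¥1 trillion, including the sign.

A lump-sum tax change of −¥462 trillion shifts disposable income by +¥462 trillion; first-round consumption changes by −c × ΔT = −0.68 × (−¥462 trillion) = +¥314.16 trillion.
Expenditure multiplier = 1/(1 − MPC) = 1/(1 − 0.68) = 1/0.32 = 3.125.
The tax multiplier is −c × k = −2.125, so ΔY = k × (−c·ΔT) = (+¥314.16 trillion) / 0.32 ≈ +¥982 trillion.

+¥982 trillion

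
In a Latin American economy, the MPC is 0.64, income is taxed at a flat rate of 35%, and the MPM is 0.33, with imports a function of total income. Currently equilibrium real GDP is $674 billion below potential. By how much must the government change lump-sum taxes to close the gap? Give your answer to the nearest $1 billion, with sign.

Spending multiplier = 1/(1 − c(1−t) + m) = 1/(1 − 0.64×0.65 + 0.33) = 1/0.914 ≈ 1.094.
Tax multiplier = −c·k = −0.64/0.914 ≈ −0.7. Need ΔY = +$674 billion, so ΔT = ΔY/(−c·k) = −(+$674 billion) × 0.914 / 0.64 ≈ −$963 billion.
The government should cut lump-sum taxes by $963 billion.

−$963 billion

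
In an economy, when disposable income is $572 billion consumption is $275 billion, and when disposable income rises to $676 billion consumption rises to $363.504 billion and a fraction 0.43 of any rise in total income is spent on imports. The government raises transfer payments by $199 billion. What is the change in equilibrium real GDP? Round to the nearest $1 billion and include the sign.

MPC = ΔC/ΔYd = (363.504 − 275)/(676 − 572) = 88.504/104 = 0.851.
The transfer change shifts disposable income by +$199 billion, so first-round consumption changes by c·ΔTR = 0.851 × (+$199 billion) = +$169.349 billion.
Expenditure multiplier = 1/(1 − c + m) = 1/(1 − 0.851 + 0.43) = 1/0.579 ≈ 1.727.
The transfer multiplier is c × k ≈ 1.47, so ΔY = k × (c·ΔTR) = (+$169.349 billion) / 0.579 ≈ +$292 billion.

+$292 billion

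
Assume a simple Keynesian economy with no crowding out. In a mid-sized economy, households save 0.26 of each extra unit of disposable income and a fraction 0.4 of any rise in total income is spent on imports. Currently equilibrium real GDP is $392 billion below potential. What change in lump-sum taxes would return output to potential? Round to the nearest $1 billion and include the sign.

−$350 billion

MPC = 1 − MPS = 1 − 0.26 = 0.74.
Spending multiplier = 1/(1 − c + m) = 1/(1 − 0.74 + 0.4) = 1/0.66 ≈ 1.515.
Tax multiplier = −c·k = −0.74/0.66 ≈ −1.121. Need ΔY = +$392 billion, so ΔT = ΔY/(−c·k) = −(+$392 billion) × 0.66 / 0.74 ≈ −$350 billion.
The government should cut lump-sum taxes by $350 billion.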